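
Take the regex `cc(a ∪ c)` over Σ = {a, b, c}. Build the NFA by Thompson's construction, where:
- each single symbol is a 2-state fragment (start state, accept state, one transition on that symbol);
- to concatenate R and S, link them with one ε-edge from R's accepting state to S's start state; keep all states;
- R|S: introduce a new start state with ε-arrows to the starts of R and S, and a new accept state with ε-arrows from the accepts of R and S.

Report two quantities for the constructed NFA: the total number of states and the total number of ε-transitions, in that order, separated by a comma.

10, 6

By structural recursion:
Each of the 4 symbol leaves contributes 2 states and 0 ε-transitions.
  a ∪ c — 6 states, 4 ε-transitions
  cc(a ∪ c) — 10 states, 6 ε-transitions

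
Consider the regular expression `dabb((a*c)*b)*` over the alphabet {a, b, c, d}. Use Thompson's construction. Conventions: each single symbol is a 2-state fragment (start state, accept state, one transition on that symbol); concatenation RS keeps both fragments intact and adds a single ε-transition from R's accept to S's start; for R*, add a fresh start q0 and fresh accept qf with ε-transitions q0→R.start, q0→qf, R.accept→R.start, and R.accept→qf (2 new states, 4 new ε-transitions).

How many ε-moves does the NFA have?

18

Building bottom-up:
Each of the 7 symbol leaves contributes 0 ε-transitions.
  a* = 4 ε-transitions
  a*c = 5 ε-transitions
  (a*c)* = 9 ε-transitions
  (a*c)*b = 10 ε-transitions
  ((a*c)*b)* = 14 ε-transitions
  dabb((a*c)*b)* = 18 ε-transitions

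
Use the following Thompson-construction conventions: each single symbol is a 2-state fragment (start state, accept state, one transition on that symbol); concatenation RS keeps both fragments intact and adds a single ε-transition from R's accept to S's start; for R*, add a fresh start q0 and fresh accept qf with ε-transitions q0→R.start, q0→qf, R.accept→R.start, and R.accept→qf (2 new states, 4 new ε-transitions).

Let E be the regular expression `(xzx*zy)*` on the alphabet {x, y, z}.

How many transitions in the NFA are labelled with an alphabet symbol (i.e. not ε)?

5

By structural recursion:
Each of the 5 symbol leaves contributes exactly 1 symbol transition.
  x* → 1 symbol transition
  xzx*zy → 5 symbol transitions
  (xzx*zy)* → 5 symbol transitions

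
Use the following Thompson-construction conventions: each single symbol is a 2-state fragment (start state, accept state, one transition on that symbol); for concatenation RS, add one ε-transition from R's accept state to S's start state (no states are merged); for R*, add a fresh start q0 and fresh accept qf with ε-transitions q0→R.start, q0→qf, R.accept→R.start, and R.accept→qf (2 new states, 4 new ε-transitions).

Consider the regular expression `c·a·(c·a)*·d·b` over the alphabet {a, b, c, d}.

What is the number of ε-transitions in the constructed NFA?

9

Building bottom-up:
Each of the 6 symbol leaves contributes 0 ε-transitions.
  c·a : 1 ε-transition
  (c·a)* : 5 ε-transitions
  c·a·(c·a)*·d·b : 9 ε-transitions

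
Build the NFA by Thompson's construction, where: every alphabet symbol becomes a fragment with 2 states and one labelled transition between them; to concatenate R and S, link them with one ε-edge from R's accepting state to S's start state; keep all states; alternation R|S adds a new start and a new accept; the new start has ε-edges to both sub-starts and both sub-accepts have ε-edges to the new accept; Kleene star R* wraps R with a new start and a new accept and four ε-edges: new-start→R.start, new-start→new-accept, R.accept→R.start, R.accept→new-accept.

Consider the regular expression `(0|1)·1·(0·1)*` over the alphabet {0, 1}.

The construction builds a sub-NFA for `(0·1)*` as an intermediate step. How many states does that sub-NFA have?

Fragment for `(0·1)*`:
Each of the 2 symbol leaves contributes a 2-state fragment.
  0·1 : 4 states
  (0·1)* : 6 states

6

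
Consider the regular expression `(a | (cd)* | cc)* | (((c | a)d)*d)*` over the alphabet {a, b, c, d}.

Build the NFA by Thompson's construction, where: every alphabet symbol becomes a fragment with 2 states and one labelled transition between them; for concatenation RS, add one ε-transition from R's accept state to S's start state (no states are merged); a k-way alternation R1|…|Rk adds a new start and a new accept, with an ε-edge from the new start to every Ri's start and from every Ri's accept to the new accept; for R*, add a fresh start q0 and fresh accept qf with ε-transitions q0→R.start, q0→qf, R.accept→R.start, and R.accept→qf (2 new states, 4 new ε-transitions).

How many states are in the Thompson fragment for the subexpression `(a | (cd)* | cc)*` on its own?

Fragment for `(a | (cd)* | cc)*`:
Each of the 5 symbol leaves contributes a 2-state fragment.
  cd — 4 states
  (cd)* — 6 states
  cc — 4 states
  a | (cd)* | cc — 14 states
  (a | (cd)* | cc)* — 16 states

16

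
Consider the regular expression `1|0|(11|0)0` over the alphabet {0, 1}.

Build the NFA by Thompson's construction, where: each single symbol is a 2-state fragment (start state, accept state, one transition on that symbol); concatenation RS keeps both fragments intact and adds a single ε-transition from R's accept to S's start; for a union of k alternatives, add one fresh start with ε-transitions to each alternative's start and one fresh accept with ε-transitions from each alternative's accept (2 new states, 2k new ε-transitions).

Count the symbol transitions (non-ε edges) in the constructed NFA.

6

Recursing over subexpressions:
Each of the 6 symbol leaves contributes exactly 1 symbol transition.
  11 → 2 symbol transitions
  11|0 → 3 symbol transitions
  (11|0)0 → 4 symbol transitions
  1|0|(11|0)0 → 6 symbol transitions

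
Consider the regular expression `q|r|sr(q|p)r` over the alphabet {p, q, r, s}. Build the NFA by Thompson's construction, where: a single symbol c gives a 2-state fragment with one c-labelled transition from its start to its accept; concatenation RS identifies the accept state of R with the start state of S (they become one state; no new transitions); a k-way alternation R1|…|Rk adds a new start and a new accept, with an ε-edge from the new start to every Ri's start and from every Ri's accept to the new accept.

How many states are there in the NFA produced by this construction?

15

By structural recursion:
Each of the 7 symbol leaves contributes a 2-state fragment.
  q|p = 6 states
  sr(q|p)r = 9 states
  q|r|sr(q|p)r = 15 states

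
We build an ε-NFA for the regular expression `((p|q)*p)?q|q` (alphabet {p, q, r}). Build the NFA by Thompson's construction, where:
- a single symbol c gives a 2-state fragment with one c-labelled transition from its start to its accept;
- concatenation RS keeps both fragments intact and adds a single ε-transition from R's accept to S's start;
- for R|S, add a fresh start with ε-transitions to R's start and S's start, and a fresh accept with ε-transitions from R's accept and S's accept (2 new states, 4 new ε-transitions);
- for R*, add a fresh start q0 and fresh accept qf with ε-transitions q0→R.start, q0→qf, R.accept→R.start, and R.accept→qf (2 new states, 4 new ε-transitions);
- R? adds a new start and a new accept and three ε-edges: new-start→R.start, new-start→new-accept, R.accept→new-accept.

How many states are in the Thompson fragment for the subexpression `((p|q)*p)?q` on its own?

Fragment for `((p|q)*p)?q`:
Each of the 4 symbol leaves contributes a 2-state fragment.
  p|q : 6 states
  (p|q)* : 8 states
  (p|q)*p : 10 states
  ((p|q)*p)? : 12 states
  ((p|q)*p)?q : 14 states

14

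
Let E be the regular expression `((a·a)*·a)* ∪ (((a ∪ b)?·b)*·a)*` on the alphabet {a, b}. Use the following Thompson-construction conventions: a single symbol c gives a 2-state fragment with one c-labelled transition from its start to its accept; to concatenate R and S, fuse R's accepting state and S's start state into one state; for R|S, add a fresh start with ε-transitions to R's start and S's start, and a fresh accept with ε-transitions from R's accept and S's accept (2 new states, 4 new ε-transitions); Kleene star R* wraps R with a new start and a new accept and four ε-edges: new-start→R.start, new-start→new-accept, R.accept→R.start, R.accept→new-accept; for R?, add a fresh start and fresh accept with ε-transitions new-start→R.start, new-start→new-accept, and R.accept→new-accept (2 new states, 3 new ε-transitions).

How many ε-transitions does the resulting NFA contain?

Bottom-up over the parse tree:
Each of the 7 symbol leaves contributes 0 ε-transitions.
  a·a = 0 ε-transitions
  (a·a)* = 4 ε-transitions
  (a·a)*·a = 4 ε-transitions
  ((a·a)*·a)* = 8 ε-transitions
  a ∪ b = 4 ε-transitions
  (a ∪ b)? = 7 ε-transitions
  (a ∪ b)?·b = 7 ε-transitions
  ((a ∪ b)?·b)* = 11 ε-transitions
  ((a ∪ b)?·b)*·a = 11 ε-transitions
  (((a ∪ b)?·b)*·a)* = 15 ε-transitions
  ((a·a)*·a)* ∪ (((a ∪ b)?·b)*·a)* = 27 ε-transitions

27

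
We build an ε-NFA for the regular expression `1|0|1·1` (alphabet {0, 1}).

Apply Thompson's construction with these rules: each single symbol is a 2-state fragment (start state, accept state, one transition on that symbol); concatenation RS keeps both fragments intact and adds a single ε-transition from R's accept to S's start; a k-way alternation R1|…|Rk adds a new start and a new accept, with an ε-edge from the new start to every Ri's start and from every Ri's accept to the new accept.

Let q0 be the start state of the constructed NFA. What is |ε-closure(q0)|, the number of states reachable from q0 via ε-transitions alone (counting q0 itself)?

4

Let C(F) = |ε-closure(F.start)| within fragment F, and note whether F accepts ε. Symbol fragments have C = 1 and do not accept ε. Then:
  1·1 → C equals the left operand's closure size = 1 (its accept is not ε-reachable, so the closure stops there)
  1|0|1·1 → C = 1 + 1 + 1 + 1 = 4 (the new accept is not ε-reachable since no branch accepts ε)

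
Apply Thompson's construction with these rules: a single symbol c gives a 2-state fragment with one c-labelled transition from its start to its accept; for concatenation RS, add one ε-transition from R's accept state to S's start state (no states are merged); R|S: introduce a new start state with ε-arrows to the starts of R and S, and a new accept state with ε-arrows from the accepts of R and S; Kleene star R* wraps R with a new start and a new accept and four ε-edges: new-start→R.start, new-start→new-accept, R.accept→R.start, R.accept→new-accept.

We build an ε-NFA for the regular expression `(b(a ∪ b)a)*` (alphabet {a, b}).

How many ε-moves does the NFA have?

10

Bottom-up over the parse tree:
Each of the 4 symbol leaves contributes 0 ε-transitions.
  a ∪ b → 4 ε-transitions
  b(a ∪ b)a → 6 ε-transitions
  (b(a ∪ b)a)* → 10 ε-transitions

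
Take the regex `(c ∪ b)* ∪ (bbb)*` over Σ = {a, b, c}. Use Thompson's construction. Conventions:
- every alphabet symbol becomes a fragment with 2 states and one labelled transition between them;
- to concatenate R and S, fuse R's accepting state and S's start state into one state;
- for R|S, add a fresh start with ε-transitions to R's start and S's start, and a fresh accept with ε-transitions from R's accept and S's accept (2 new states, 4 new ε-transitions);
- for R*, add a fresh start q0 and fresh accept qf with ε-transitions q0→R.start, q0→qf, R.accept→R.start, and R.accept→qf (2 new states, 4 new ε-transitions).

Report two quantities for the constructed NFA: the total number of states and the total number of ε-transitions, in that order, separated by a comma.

16, 16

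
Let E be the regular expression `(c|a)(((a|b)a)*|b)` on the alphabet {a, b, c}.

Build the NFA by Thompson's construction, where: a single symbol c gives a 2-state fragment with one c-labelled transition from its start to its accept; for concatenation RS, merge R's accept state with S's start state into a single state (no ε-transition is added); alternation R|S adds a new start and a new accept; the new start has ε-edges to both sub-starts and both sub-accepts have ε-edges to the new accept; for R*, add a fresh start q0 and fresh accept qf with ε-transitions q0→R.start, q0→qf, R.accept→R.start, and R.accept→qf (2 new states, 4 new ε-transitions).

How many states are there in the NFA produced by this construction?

18

Recursing over subexpressions:
Each of the 6 symbol leaves contributes a 2-state fragment.
  c|a : 6 states
  a|b : 6 states
  (a|b)a : 7 states
  ((a|b)a)* : 9 states
  ((a|b)a)*|b : 13 states
  (c|a)(((a|b)a)*|b) : 18 states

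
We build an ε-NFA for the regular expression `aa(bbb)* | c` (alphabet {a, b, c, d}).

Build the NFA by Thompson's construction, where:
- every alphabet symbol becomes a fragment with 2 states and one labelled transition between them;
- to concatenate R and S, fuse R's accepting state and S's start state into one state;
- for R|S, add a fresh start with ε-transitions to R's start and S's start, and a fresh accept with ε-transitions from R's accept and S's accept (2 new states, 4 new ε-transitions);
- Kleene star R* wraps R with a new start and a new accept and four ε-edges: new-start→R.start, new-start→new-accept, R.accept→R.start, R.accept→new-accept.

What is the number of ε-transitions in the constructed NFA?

8

Recursing over subexpressions:
Each of the 6 symbol leaves contributes 0 ε-transitions.
  bbb : 0 ε-transitions
  (bbb)* : 4 ε-transitions
  aa(bbb)* : 4 ε-transitions
  aa(bbb)* | c : 8 ε-transitions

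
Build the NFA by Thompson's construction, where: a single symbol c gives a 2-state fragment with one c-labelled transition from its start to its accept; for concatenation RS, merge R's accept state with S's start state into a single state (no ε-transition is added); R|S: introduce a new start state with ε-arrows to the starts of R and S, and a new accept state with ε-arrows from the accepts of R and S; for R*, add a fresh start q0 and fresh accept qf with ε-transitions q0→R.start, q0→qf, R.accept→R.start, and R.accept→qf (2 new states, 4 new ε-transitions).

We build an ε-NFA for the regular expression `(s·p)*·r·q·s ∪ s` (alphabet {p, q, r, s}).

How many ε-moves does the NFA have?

8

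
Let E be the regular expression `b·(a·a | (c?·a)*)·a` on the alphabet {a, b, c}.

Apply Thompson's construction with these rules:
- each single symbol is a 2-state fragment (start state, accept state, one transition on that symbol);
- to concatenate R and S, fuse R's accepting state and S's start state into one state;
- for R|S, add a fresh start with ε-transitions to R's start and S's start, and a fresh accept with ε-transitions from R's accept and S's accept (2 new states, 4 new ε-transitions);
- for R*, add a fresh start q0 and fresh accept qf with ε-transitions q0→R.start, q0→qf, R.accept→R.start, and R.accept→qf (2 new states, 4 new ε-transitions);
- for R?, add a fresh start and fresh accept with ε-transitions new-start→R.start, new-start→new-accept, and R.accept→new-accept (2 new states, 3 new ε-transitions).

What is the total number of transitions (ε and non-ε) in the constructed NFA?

Recursing over subexpressions:
Each of the 6 symbol leaves contributes 1 transition (1 symbol, 0 ε).
  a·a = 2 transitions (2 symbol, 0 ε)
  c? = 4 transitions (1 symbol, 3 ε)
  c?·a = 5 transitions (2 symbol, 3 ε)
  (c?·a)* = 9 transitions (2 symbol, 7 ε)
  a·a | (c?·a)* = 15 transitions (4 symbol, 11 ε)
  b·(a·a | (c?·a)*)·a = 17 transitions (6 symbol, 11 ε)

17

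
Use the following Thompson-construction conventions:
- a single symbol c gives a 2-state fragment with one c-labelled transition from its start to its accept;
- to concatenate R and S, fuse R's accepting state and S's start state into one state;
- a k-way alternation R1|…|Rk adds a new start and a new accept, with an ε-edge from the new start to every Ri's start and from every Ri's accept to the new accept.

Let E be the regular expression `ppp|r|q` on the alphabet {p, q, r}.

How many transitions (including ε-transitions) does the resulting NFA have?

Building bottom-up:
Each of the 5 symbol leaves contributes 1 transition (1 symbol, 0 ε).
  ppp = 3 transitions (3 symbol, 0 ε)
  ppp|r|q = 11 transitions (5 symbol, 6 ε)

11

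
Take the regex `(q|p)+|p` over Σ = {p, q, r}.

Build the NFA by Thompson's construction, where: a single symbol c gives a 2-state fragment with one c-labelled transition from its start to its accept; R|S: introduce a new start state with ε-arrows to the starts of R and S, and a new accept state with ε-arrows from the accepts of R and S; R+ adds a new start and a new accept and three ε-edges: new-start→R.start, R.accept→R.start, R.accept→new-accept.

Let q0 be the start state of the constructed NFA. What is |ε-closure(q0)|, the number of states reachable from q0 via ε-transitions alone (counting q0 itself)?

6

Work bottom-up. For each fragment F, track |ε-closure(F.start)| and whether F's accept lies in that closure (i.e. whether F accepts ε). A single-symbol fragment has closure size 1 and does not accept ε.
  q|p : new start ε-reaches every alternative's start; none of them accept ε, so the new accept is not reached: |ε-closure| = 1 + 1 + 1 = 3
  (q|p)+ : |ε-closure| = 1 + 3 = 4 (the body doesn't accept ε, so the new accept is not reached)
  (q|p)+|p : new start ε-reaches every alternative's start; none of them accept ε, so the new accept is not reached: |ε-closure| = 1 + 4 + 1 = 6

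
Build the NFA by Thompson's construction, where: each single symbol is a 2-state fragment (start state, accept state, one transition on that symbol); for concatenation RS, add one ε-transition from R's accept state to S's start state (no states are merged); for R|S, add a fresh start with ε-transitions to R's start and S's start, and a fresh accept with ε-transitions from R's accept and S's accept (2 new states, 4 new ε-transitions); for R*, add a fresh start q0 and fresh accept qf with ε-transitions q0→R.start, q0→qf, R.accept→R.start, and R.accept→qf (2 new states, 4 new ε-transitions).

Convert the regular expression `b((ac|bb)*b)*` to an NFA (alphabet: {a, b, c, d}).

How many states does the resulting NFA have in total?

18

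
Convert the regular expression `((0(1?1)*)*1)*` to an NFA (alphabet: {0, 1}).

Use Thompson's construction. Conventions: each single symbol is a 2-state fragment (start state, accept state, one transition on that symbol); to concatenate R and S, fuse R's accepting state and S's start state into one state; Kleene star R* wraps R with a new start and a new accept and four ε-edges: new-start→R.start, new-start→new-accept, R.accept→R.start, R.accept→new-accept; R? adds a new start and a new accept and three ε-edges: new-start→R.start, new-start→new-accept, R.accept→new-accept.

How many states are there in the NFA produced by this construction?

By structural recursion:
Each of the 4 symbol leaves contributes a 2-state fragment.
  1? → 4 states
  1?1 → 5 states
  (1?1)* → 7 states
  0(1?1)* → 8 states
  (0(1?1)*)* → 10 states
  (0(1?1)*)*1 → 11 states
  ((0(1?1)*)*1)* → 13 states

13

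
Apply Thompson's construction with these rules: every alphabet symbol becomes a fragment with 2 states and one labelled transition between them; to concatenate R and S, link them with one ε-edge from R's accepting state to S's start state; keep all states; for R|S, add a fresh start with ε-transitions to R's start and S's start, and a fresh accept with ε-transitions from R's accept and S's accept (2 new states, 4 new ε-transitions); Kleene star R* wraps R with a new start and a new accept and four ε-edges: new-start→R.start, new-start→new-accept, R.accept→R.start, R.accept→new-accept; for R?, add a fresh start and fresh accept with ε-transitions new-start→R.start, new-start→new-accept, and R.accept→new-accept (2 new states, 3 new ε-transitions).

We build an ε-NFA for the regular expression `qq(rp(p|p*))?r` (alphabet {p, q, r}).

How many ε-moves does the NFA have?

16

Per subexpression:
Each of the 7 symbol leaves contributes 0 ε-transitions.
  p* — 4 ε-transitions
  p|p* — 8 ε-transitions
  rp(p|p*) — 10 ε-transitions
  (rp(p|p*))? — 13 ε-transitions
  qq(rp(p|p*))?r — 16 ε-transitions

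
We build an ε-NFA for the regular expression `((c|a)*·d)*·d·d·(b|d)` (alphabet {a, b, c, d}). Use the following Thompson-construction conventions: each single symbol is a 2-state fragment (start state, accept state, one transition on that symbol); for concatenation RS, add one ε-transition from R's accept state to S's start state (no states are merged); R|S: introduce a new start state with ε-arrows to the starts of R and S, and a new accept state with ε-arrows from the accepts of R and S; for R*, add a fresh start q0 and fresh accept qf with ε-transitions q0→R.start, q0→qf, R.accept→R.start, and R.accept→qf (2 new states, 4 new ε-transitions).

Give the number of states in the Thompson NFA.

22

Bottom-up over the parse tree:
Each of the 7 symbol leaves contributes a 2-state fragment.
  c|a — 6 states
  (c|a)* — 8 states
  (c|a)*·d — 10 states
  ((c|a)*·d)* — 12 states
  b|d — 6 states
  ((c|a)*·d)*·d·d·(b|d) — 22 states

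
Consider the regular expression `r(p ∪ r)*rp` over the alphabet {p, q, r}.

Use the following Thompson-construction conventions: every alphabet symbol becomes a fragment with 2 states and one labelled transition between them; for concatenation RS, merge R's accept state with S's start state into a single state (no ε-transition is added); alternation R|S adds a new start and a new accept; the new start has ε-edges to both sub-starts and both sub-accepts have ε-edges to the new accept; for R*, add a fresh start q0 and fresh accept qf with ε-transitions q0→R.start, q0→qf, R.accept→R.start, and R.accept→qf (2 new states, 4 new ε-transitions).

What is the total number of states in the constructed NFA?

Per subexpression:
Each of the 5 symbol leaves contributes a 2-state fragment.
  p ∪ r — 6 states
  (p ∪ r)* — 8 states
  r(p ∪ r)*rp — 11 states

11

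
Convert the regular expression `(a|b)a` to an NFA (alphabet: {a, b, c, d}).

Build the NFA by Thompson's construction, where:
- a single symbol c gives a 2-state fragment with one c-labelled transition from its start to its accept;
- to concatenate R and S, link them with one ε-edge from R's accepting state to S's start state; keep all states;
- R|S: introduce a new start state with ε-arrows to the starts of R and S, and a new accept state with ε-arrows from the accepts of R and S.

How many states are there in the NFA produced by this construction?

Bottom-up over the parse tree:
Each of the 3 symbol leaves contributes a 2-state fragment.
  a|b → 6 states
  (a|b)a → 8 states

8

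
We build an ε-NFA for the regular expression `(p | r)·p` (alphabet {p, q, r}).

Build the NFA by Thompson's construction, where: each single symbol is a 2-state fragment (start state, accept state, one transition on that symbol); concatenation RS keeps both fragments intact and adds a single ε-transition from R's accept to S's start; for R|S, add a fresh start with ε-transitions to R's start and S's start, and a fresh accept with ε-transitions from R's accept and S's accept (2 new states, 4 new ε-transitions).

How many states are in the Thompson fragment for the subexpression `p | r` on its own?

6

Fragment for `p | r`:
Each of the 2 symbol leaves contributes a 2-state fragment.
  p | r = 6 states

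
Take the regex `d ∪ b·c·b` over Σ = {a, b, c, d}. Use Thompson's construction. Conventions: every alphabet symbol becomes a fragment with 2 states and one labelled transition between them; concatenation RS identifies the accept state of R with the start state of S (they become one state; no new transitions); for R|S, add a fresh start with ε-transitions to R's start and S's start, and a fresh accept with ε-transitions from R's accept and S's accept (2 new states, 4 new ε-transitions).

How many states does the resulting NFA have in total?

Recursing over subexpressions:
Each of the 4 symbol leaves contributes a 2-state fragment.
  b·c·b → 4 states
  d ∪ b·c·b → 8 states

8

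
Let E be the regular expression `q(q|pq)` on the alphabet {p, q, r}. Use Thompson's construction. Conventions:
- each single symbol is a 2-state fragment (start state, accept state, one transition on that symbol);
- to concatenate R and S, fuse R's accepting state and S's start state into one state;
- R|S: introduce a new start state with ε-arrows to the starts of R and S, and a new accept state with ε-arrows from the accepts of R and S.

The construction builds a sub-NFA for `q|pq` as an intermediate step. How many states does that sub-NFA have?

Fragment for `q|pq`:
Each of the 3 symbol leaves contributes a 2-state fragment.
  pq → 3 states
  q|pq → 7 states

7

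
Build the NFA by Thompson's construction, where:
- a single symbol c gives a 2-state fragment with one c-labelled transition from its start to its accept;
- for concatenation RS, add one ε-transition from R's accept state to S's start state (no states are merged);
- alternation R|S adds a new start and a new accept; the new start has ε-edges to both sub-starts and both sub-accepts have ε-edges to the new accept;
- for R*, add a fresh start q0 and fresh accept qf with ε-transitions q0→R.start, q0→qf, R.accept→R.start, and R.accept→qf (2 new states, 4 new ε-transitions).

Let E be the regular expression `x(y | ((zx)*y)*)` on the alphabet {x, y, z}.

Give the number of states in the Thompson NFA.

Recursing over subexpressions:
Each of the 5 symbol leaves contributes a 2-state fragment.
  zx = 4 states
  (zx)* = 6 states
  (zx)*y = 8 states
  ((zx)*y)* = 10 states
  y | ((zx)*y)* = 14 states
  x(y | ((zx)*y)*) = 16 states

16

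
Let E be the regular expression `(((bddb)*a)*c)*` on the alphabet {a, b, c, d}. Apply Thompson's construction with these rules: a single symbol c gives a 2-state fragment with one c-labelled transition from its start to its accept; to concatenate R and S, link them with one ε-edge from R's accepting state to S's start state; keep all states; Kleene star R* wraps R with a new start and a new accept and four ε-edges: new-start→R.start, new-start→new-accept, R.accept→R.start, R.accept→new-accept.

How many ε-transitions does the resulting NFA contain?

Bottom-up over the parse tree:
Each of the 6 symbol leaves contributes 0 ε-transitions.
  bddb = 3 ε-transitions
  (bddb)* = 7 ε-transitions
  (bddb)*a = 8 ε-transitions
  ((bddb)*a)* = 12 ε-transitions
  ((bddb)*a)*c = 13 ε-transitions
  (((bddb)*a)*c)* = 17 ε-transitions

17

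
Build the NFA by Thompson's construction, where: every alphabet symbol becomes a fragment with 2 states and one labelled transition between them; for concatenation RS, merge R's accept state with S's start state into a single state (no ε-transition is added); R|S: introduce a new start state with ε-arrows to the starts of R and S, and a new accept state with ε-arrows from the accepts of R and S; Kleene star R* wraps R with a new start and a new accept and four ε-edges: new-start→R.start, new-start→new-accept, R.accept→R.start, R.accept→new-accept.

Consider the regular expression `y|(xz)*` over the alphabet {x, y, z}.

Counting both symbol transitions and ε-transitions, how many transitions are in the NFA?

11

By structural recursion:
Each of the 3 symbol leaves contributes 1 transition (1 symbol, 0 ε).
  xz = 2 transitions (2 symbol, 0 ε)
  (xz)* = 6 transitions (2 symbol, 4 ε)
  y|(xz)* = 11 transitions (3 symbol, 8 ε)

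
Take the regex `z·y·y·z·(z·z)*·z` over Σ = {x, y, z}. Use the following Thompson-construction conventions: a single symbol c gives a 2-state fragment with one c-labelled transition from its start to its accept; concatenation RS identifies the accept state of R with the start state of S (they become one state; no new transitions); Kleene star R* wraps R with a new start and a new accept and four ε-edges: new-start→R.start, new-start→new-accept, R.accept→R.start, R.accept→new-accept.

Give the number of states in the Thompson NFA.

Per subexpression:
Each of the 7 symbol leaves contributes a 2-state fragment.
  z·z — 3 states
  (z·z)* — 5 states
  z·y·y·z·(z·z)*·z — 10 states

10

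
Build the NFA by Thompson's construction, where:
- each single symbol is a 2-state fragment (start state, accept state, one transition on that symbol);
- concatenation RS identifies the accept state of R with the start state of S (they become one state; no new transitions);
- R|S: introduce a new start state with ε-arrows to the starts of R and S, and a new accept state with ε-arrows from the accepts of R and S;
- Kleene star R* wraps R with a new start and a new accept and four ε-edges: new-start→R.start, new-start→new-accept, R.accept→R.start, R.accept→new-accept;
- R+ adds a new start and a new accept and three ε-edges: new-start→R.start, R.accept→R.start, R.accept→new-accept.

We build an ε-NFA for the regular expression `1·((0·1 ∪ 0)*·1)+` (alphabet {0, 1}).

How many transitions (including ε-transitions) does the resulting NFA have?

Recursing over subexpressions:
Each of the 5 symbol leaves contributes 1 transition (1 symbol, 0 ε).
  0·1 = 2 transitions (2 symbol, 0 ε)
  0·1 ∪ 0 = 7 transitions (3 symbol, 4 ε)
  (0·1 ∪ 0)* = 11 transitions (3 symbol, 8 ε)
  (0·1 ∪ 0)*·1 = 12 transitions (4 symbol, 8 ε)
  ((0·1 ∪ 0)*·1)+ = 15 transitions (4 symbol, 11 ε)
  1·((0·1 ∪ 0)*·1)+ = 16 transitions (5 symbol, 11 ε)

16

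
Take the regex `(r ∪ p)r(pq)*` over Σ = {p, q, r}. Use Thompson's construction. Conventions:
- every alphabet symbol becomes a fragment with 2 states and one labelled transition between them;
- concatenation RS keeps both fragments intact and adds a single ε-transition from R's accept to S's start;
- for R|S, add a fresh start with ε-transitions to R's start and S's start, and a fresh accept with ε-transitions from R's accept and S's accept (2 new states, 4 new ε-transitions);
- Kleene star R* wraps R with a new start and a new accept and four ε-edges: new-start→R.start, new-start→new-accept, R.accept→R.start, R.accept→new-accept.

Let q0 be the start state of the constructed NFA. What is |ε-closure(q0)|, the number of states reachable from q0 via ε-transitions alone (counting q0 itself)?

3

Compute the ε-closure size of each fragment's start state recursively; a symbol fragment's start has no outgoing ε-edge, so its closure is just itself (size 1).
  r ∪ p — |ε-closure| = 1 + 1 + 1 = 3 (the new accept is not ε-reachable since no branch accepts ε)
  pq — same as the first factor's closure: |ε-closure| = 1
  (pq)* — |ε-closure| = 1 (new start) + 1 (body) + 1 (new accept) = 3
  (r ∪ p)r(pq)* — same as the first factor's closure: |ε-closure| = 3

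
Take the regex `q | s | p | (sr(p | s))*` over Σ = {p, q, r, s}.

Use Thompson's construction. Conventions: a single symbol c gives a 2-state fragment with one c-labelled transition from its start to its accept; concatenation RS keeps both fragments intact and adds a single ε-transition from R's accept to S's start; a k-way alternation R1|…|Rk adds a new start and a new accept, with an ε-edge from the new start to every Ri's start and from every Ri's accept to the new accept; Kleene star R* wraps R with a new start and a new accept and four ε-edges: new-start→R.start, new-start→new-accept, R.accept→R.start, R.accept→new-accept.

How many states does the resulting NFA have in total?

Per subexpression:
Each of the 7 symbol leaves contributes a 2-state fragment.
  p | s = 6 states
  sr(p | s) = 10 states
  (sr(p | s))* = 12 states
  q | s | p | (sr(p | s))* = 20 states

20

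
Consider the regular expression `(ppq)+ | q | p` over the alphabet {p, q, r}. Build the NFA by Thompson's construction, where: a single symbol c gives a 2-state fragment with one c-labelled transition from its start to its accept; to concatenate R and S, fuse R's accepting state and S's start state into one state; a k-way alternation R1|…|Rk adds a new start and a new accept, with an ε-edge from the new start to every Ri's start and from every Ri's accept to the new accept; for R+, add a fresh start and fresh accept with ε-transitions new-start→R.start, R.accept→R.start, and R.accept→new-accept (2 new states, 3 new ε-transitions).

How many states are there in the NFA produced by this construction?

By structural recursion:
Each of the 5 symbol leaves contributes a 2-state fragment.
  ppq → 4 states
  (ppq)+ → 6 states
  (ppq)+ | q | p → 12 states

12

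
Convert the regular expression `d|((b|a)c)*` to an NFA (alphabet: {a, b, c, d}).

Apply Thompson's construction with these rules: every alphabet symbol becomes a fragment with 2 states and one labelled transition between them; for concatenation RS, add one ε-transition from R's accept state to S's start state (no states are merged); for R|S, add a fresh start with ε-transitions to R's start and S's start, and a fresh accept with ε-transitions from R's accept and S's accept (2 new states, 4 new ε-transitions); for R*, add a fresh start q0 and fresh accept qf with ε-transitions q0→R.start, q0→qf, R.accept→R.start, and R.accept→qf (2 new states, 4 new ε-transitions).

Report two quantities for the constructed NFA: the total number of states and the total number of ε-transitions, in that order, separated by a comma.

14, 13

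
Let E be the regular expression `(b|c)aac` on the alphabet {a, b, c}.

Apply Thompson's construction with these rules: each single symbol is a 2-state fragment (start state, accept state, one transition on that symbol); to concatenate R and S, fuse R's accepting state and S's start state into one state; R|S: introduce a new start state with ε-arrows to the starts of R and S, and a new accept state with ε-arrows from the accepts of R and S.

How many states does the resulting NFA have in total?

9

Bottom-up over the parse tree:
Each of the 5 symbol leaves contributes a 2-state fragment.
  b|c : 6 states
  (b|c)aac : 9 states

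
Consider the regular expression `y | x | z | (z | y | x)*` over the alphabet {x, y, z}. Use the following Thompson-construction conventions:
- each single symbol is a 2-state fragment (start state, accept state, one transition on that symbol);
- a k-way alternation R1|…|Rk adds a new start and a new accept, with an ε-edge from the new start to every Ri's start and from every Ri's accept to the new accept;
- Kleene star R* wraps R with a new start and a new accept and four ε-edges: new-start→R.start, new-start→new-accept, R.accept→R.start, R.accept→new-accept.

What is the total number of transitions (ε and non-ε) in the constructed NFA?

Recursing over subexpressions:
Each of the 6 symbol leaves contributes 1 transition (1 symbol, 0 ε).
  z | y | x → 9 transitions (3 symbol, 6 ε)
  (z | y | x)* → 13 transitions (3 symbol, 10 ε)
  y | x | z | (z | y | x)* → 24 transitions (6 symbol, 18 ε)

24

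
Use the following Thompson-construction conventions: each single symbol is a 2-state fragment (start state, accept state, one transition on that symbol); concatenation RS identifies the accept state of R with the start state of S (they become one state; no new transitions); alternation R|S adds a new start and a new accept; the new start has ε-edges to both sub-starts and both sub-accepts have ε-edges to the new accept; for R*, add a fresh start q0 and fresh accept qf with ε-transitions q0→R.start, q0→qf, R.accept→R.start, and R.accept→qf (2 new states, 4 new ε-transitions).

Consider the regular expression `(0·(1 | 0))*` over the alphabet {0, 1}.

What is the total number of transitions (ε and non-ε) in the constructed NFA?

11

Recursing over subexpressions:
Each of the 3 symbol leaves contributes 1 transition (1 symbol, 0 ε).
  1 | 0 → 6 transitions (2 symbol, 4 ε)
  0·(1 | 0) → 7 transitions (3 symbol, 4 ε)
  (0·(1 | 0))* → 11 transitions (3 symbol, 8 ε)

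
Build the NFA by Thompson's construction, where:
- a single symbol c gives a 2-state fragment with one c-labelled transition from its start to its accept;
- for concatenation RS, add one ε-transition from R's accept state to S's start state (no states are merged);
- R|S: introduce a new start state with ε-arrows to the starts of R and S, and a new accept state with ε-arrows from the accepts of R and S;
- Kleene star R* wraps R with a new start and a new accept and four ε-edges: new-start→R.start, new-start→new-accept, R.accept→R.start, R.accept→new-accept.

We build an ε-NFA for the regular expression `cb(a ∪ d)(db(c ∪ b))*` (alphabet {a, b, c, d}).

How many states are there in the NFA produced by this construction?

Recursing over subexpressions:
Each of the 8 symbol leaves contributes a 2-state fragment.
  a ∪ d = 6 states
  c ∪ b = 6 states
  db(c ∪ b) = 10 states
  (db(c ∪ b))* = 12 states
  cb(a ∪ d)(db(c ∪ b))* = 22 states

22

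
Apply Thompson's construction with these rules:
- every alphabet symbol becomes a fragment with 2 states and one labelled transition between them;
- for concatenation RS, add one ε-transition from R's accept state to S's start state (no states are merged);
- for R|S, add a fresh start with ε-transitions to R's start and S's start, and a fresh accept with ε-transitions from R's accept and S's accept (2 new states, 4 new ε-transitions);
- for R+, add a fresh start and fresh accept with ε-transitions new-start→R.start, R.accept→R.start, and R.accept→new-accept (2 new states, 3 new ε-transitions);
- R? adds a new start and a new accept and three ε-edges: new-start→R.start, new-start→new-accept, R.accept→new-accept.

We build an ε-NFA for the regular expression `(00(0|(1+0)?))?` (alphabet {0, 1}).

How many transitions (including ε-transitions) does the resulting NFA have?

21

Building bottom-up:
Each of the 5 symbol leaves contributes 1 transition (1 symbol, 0 ε).
  1+ → 4 transitions (1 symbol, 3 ε)
  1+0 → 6 transitions (2 symbol, 4 ε)
  (1+0)? → 9 transitions (2 symbol, 7 ε)
  0|(1+0)? → 14 transitions (3 symbol, 11 ε)
  00(0|(1+0)?) → 18 transitions (5 symbol, 13 ε)
  (00(0|(1+0)?))? → 21 transitions (5 symbol, 16 ε)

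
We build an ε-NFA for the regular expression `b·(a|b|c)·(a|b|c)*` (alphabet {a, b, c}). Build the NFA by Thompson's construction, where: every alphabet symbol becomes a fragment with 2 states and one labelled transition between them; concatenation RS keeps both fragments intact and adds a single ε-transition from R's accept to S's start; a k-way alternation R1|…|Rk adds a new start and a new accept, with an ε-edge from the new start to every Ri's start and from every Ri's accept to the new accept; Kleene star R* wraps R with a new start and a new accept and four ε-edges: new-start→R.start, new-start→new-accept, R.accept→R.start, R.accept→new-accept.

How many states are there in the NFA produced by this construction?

20

Bottom-up over the parse tree:
Each of the 7 symbol leaves contributes a 2-state fragment.
  a|b|c : 8 states
  a|b|c : 8 states
  (a|b|c)* : 10 states
  b·(a|b|c)·(a|b|c)* : 20 states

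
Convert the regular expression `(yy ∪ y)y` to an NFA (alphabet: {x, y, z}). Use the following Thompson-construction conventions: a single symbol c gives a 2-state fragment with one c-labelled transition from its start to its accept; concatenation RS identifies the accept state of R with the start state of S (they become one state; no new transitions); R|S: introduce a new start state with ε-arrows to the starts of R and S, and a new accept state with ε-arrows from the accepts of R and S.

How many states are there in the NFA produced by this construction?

8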